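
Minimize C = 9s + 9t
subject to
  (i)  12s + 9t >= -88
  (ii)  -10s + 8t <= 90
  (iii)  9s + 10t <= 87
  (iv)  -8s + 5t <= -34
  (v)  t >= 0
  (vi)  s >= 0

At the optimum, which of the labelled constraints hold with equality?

(iv) and (v)

Feasible corners and C = 9s + 9t:
  (31/5, 78/25) → C = 2097/25
  (29/3, 0) → C = 87
  (17/4, 0) → C = 153/4

The minimum is at (17/4, 0). Substituting into each constraint, equality holds for (iv) and (v); the remaining constraints have slack.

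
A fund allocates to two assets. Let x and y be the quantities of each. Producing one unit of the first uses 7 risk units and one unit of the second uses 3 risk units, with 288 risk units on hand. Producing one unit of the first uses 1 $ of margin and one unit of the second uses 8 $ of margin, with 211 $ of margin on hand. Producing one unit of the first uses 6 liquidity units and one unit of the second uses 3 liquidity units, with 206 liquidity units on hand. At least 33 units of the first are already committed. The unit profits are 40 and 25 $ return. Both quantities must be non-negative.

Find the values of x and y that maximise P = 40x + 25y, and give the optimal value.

The optimum lies where 6x + 3y = 206 and x = 33.
Solving simultaneously gives x = 33, y = 8/3.

x = 33, y = 8/3, maximum P = 4160/3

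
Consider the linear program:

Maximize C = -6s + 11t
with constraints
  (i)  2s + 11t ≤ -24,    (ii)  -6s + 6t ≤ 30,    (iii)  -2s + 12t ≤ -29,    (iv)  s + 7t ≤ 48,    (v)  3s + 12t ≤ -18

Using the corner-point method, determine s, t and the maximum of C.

s = -89/10, t = -39/10, maximum C = 21/2

The feasible region is unbounded (it extends along (4, -1), (-1, -1)), but C strictly decreases along every unbounded feasible direction, so there is no improving ray and the maximum is attained at a vertex.

The optimum lies where -6s + 6t = 30 and -2s + 12t = -29.
Solving simultaneously gives s = -89/10, t = -39/10.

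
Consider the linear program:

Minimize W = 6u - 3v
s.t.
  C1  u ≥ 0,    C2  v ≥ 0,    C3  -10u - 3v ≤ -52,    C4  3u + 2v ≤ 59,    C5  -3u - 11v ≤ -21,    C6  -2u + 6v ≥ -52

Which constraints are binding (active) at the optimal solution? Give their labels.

Corner points and W = 6u - 3v:
  (0, 52/3) → W = -52
  (0, 59/2) → W = -177/2
  (59/3, 0) → W = 118
  (7, 0) → W = 42
  (509/101, 54/101) → W = 2892/101

The minimum is at (0, 59/2). Substituting into each constraint, equality holds for C1 and C4; the remaining constraints have slack.

C1 and C4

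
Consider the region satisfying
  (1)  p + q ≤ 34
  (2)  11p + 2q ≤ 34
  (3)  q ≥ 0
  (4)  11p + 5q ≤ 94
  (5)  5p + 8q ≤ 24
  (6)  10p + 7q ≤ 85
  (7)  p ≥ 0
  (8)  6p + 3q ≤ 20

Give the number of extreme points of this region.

Of the 28 pairwise boundary intersections, those satisfying every inequality are:
  (34/11, 0)
  (62/21, 16/21)
  (0, 0)
  (0, 3)
  (8/3, 4/3)

5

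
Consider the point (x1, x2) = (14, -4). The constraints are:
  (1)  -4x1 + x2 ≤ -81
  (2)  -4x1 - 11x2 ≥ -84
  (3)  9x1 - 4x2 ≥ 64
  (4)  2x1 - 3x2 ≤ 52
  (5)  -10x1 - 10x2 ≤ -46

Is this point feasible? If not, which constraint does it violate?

not feasible — violates (1)

Constraint (1): -4x1 + x2 = -60, which is not ≤ -81. All other constraints are satisfied.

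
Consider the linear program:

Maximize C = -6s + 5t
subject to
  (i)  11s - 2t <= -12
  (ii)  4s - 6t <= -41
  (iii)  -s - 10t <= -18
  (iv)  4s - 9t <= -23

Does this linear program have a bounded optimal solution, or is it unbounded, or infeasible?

unbounded

From the feasible point (5/29, 403/58), moving in the direction (-10, 1) keeps every constraint satisfied while C increases without bound.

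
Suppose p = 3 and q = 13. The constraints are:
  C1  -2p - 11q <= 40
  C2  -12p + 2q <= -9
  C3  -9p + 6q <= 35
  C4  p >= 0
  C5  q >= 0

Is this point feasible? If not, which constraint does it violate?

Constraint C3: -9p + 6q = 51, which is not ≤ 35. All other constraints are satisfied.

not feasible — violates C3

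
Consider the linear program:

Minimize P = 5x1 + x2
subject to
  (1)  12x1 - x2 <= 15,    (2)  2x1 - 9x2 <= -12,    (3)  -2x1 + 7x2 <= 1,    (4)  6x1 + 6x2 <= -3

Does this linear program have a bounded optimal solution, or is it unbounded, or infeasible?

infeasible

The boundaries 12x1 - x2 = 15 and 6x1 + 6x2 = -3 meet at (29/26, -21/13), but that point violates 2x1 - 9x2 ≤ -12. Every candidate vertex is excluded by some other constraint, so the feasible region is empty.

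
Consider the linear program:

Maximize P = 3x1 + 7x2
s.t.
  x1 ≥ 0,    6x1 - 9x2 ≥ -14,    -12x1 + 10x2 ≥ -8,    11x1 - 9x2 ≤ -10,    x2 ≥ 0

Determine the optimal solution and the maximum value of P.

Extreme points and P = 3x1 + 7x2:
  (0, 14/9) → P = 98/9
  (0, 10/9) → P = 70/9
  (4/5, 94/45) → P = 766/45

The binding constraints are 6x1 - 9x2 = -14 and 11x1 - 9x2 = -10.
Solving simultaneously gives x1 = 4/5, x2 = 94/45.

x1 = 4/5, x2 = 94/45, maximum P = 766/45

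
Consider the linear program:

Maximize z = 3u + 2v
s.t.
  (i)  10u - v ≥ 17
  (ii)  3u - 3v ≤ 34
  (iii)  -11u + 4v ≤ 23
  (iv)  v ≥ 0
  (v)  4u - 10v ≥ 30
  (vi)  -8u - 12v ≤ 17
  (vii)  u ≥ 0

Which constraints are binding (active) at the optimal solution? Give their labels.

Corner points and z = 3u + 2v:
  (34/3, 0) → z = 34
  (125/9, 23/9) → z = 421/9
  (15/2, 0) → z = 45/2

The maximum is at (125/9, 23/9). Substituting into each constraint, equality holds for (ii) and (v); the remaining constraints have slack.

(ii) and (v)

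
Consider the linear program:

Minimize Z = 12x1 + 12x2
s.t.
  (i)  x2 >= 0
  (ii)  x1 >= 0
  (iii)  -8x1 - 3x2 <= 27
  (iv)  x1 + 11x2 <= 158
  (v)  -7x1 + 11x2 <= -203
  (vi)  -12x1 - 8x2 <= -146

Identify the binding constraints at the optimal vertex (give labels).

(i) and (v)

Feasible corners and Z = 12x1 + 12x2:
  (158, 0) → Z = 1896
  (29, 0) → Z = 348
  (361/8, 903/88) → Z = 7311/11

The minimum is at (29, 0). Substituting into each constraint, equality holds for (i) and (v); the remaining constraints have slack.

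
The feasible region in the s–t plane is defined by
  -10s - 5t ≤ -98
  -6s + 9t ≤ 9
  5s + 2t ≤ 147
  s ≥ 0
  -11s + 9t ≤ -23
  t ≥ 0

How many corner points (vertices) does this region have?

4

The feasible vertices (each the meet of two boundaries and inside every other half-plane) are:
  (279/40, 113/20)
  (49/5, 0)
  (435/19, 309/19)
  (147/5, 0)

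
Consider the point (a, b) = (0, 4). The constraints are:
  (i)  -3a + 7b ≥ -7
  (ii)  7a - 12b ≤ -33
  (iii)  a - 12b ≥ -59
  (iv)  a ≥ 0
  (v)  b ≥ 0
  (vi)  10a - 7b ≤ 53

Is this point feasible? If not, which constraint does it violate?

(i): 28 ≥ -7 ✓
(ii): -48 ≤ -33 ✓
(iii): -48 ≥ -59 ✓
(iv): 0 ≥ 0 ✓
(v): 4 ≥ 0 ✓
(vi): -28 ≤ 53 ✓

feasible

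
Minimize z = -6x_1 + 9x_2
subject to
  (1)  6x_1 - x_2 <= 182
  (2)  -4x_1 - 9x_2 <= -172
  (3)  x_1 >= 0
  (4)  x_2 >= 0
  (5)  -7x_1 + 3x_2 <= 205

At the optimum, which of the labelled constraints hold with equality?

(1) and (2)

Vertices and z = -6x_1 + 9x_2:
  (905/29, 152/29) → z = -4062/29
  (751/11, 2504/11) → z = 18030/11
  (0, 172/9) → z = 172
  (0, 205/3) → z = 615

The minimum is at (905/29, 152/29). Substituting into each constraint, equality holds for (1) and (2); the remaining constraints have slack.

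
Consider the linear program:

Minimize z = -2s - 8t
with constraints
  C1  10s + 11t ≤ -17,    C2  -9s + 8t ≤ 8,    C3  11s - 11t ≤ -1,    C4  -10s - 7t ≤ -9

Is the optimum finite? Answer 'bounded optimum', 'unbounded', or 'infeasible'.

infeasible

The boundaries 10s + 11t = -17 and -9s + 8t = 8 meet at (-224/179, -73/179), but that point violates -10s - 7t ≤ -9. Every candidate vertex is excluded by some other constraint, so the feasible region is empty.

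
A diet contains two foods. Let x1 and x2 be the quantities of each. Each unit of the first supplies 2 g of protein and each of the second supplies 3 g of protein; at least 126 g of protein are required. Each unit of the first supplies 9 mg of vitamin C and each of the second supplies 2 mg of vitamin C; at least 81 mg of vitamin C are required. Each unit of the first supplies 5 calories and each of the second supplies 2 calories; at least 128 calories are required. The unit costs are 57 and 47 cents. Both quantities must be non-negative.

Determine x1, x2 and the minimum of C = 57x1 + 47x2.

x1 = 12, x2 = 34, minimum C = 2282

Vertices and C = 57x1 + 47x2:
  (0, 64) → C = 3008
  (63, 0) → C = 3591
  (12, 34) → C = 2282
The feasible region is unbounded (it extends along (0, 1), (1, 0)), but C strictly increases along every unbounded feasible direction, so there is no improving ray and the minimum is attained at a vertex.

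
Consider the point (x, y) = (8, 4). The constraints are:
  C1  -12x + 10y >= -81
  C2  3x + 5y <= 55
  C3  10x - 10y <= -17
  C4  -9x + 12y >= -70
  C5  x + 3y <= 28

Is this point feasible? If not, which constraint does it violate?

not feasible — violates C3

Constraint C3: 10x - 10y = 40, which is not ≤ -17. All other constraints are satisfied.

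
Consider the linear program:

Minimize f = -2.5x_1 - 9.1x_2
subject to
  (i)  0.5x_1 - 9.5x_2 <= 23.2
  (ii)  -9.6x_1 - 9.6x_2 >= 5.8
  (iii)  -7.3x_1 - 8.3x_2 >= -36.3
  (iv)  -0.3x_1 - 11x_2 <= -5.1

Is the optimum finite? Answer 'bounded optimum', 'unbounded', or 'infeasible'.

unbounded

From the feasible point (-19831/480, 19541/480), moving in the direction (-8.3, 7.3) keeps every constraint satisfied while f decreases without bound.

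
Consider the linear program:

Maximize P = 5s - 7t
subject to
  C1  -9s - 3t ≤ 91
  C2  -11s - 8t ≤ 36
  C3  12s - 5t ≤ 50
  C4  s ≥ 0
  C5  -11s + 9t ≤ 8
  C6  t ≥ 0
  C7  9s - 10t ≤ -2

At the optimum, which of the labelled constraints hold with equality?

C4 and C7

Vertices and P = 5s - 7t:
  (490/53, 646/53) → P = -2072/53
  (34/5, 158/25) → P = -256/25
  (0, 8/9) → P = -56/9
  (0, 1/5) → P = -7/5

The maximum is at (0, 1/5). Substituting into each constraint, equality holds for C4 and C7; the remaining constraints have slack.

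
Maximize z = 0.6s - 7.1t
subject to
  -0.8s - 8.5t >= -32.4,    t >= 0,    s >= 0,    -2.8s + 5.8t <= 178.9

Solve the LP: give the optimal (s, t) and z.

Corner points and z = 0.6s - 7.1t:
  (81/2, 0) → z = 243/10
  (0, 324/85) → z = -11502/425
  (0, 0) → z = 0

The binding constraints are -0.8s - 8.5t = -32.4 and t = 0.
Solving simultaneously gives s = 81/2, t = 0.

s = 40.5, t = 0, maximum z = 24.3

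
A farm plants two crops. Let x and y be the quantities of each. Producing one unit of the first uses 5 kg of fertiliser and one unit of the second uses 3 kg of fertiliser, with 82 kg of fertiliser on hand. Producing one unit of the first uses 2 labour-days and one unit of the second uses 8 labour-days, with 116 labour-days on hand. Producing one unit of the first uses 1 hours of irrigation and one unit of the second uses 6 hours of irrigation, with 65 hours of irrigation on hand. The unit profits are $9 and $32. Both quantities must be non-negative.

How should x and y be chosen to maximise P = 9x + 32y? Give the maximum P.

x = 11, y = 9, maximum P = 387

Feasible corners and P = 9x + 32y:
  (0, 0) → P = 0
  (0, 65/6) → P = 1040/3
  (82/5, 0) → P = 738/5
  (11, 9) → P = 387

At the optimal vertex, 5x + 3y = 82 and x + 6y = 65.
Solving simultaneously gives x = 11, y = 9.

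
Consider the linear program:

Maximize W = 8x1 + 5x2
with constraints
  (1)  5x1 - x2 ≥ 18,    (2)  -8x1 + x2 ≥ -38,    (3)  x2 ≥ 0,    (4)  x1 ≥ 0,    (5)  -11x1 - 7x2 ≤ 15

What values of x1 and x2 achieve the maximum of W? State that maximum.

x1 = 20/3, x2 = 46/3, maximum W = 130

Feasible corners and W = 8x1 + 5x2:
  (20/3, 46/3) → W = 130
  (18/5, 0) → W = 144/5
  (19/4, 0) → W = 38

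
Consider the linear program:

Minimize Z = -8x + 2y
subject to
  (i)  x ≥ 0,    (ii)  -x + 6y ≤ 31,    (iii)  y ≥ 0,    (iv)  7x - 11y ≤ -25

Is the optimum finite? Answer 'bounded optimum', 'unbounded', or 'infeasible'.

Corner points and Z = -8x + 2y:
  (0, 31/6) → Z = 31/3
  (0, 25/11) → Z = 50/11
  (191/31, 192/31) → Z = -1144/31
The feasible region has finitely many vertices and no improving ray; the minimum is -1144/31 at (191/31, 192/31).

bounded optimum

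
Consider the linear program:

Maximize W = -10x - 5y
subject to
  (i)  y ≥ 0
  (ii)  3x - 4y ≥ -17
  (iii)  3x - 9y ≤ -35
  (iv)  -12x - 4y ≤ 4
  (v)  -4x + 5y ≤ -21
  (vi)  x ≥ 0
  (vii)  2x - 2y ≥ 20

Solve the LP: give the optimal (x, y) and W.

x = 125/6, y = 65/6, maximum W = -525/2

Extreme points and W = -10x - 5y:
  (169, 131) → W = -2345
  (125/6, 65/6) → W = -525/2
  (29, 19) → W = -385
The feasible region is unbounded (it extends along (3, 1), (4, 3)), but W strictly decreases along every unbounded feasible direction, so there is no improving ray and the maximum is attained at a vertex.

The optimum lies where 3x - 9y = -35 and 2x - 2y = 20.
Solving simultaneously gives x = 125/6, y = 65/6.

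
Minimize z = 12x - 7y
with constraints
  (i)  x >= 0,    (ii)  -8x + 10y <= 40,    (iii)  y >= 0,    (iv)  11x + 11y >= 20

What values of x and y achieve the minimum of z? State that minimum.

Vertices and z = 12x - 7y:
  (0, 4) → z = -28
  (0, 20/11) → z = -140/11
  (20/11, 0) → z = 240/11
The feasible region is unbounded (it extends along (5, 4), (1, 0)), but z strictly increases along every unbounded feasible direction, so there is no improving ray and the minimum is attained at a vertex.

The binding constraints are x = 0 and -8x + 10y = 40.
Solving simultaneously gives x = 0, y = 4.

x = 0, y = 4, minimum z = -28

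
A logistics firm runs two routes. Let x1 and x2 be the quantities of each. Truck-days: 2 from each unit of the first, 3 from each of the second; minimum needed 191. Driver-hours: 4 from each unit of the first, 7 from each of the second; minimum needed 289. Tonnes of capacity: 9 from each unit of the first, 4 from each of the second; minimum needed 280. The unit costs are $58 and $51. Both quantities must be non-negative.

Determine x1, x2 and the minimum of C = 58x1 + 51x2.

Extreme points and C = 58x1 + 51x2:
  (0, 70) → C = 3570
  (191/2, 0) → C = 5539
  (4, 61) → C = 3343
The feasible region is unbounded (it extends along (0, 1), (1, 0)), but C strictly increases along every unbounded feasible direction, so there is no improving ray and the minimum is attained at a vertex.

x1 = 4, x2 = 61, minimum C = 3343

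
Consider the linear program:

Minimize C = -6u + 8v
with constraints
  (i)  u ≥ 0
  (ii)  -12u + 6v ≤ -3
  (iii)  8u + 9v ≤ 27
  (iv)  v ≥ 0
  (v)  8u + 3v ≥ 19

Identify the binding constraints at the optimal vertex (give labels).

Corner points and C = -6u + 8v:
  (27/8, 0) → C = -81/4
  (15/8, 4/3) → C = -7/12
  (19/8, 0) → C = -57/4

The minimum is at (27/8, 0). Substituting into each constraint, equality holds for (iii) and (iv); the remaining constraints have slack.

(iii) and (iv)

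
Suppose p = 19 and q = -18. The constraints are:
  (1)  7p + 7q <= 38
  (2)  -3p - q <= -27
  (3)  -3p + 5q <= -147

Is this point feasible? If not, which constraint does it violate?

(1): 7 ≤ 38 ✓
(2): -39 ≤ -27 ✓
(3): -147 ≤ -147 ✓

feasible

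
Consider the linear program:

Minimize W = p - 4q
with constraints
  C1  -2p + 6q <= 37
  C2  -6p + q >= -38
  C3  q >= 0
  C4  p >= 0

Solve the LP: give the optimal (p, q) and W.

Corner points and W = p - 4q:
  (265/34, 149/17) → W = -927/34
  (0, 37/6) → W = -74/3
  (19/3, 0) → W = 19/3
  (0, 0) → W = 0

The optimum lies where -2p + 6q = 37 and -6p + q = -38.
Solving simultaneously gives p = 265/34, q = 149/17.

p = 265/34, q = 149/17, minimum W = -927/34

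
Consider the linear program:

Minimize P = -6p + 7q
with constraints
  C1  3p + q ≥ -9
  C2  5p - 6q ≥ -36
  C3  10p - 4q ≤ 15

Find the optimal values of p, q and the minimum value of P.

p = -21/22, q = -135/22, minimum P = -819/22

Feasible corners and P = -6p + 7q:
  (-90/23, 63/23) → P = 981/23
  (-21/22, -135/22) → P = -819/22
  (117/20, 87/8) → P = 1641/40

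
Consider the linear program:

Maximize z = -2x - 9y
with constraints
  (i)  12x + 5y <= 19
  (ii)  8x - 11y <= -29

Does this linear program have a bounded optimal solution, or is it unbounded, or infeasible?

unbounded

From the feasible point (16/43, 125/43), moving in the direction (-11, -8) keeps every constraint satisfied while z increases without bound.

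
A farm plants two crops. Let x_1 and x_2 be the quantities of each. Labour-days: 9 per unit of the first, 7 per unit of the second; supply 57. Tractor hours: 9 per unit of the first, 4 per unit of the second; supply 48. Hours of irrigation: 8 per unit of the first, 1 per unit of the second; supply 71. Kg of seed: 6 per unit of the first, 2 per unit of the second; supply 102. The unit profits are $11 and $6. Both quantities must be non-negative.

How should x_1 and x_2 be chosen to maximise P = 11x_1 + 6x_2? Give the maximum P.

Feasible corners and P = 11x_1 + 6x_2:
  (0, 0) → P = 0
  (0, 57/7) → P = 342/7
  (16/3, 0) → P = 176/3
  (4, 3) → P = 62

x_1 = 4, x_2 = 3, maximum P = 62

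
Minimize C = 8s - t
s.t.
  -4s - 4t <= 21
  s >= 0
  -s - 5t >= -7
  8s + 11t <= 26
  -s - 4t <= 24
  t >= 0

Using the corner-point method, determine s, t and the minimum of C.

Extreme points and C = 8s - t:
  (0, 7/5) → C = -7/5
  (0, 0) → C = 0
  (53/29, 30/29) → C = 394/29
  (13/4, 0) → C = 26

At the optimal vertex, s = 0 and -s - 5t = -7.
Solving simultaneously gives s = 0, t = 7/5.

s = 0, t = 7/5, minimum C = -7/5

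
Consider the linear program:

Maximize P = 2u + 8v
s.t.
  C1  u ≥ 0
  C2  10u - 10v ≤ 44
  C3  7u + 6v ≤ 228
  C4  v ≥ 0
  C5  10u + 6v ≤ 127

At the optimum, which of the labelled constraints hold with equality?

C1 and C5

Extreme points and P = 2u + 8v:
  (0, 0) → P = 0
  (0, 127/6) → P = 508/3
  (22/5, 0) → P = 44/5
  (767/80, 83/16) → P = 2427/40

The maximum is at (0, 127/6). Substituting into each constraint, equality holds for C1 and C5; the remaining constraints have slack.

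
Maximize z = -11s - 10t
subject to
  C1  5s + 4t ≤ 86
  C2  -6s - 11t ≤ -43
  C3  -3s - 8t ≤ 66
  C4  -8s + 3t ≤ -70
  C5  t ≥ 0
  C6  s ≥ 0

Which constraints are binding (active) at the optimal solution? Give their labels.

Feasible corners and z = -11s - 10t:
  (538/47, 338/47) → z = -9298/47
  (86/5, 0) → z = -946/5
  (35/4, 0) → z = -385/4

The maximum is at (35/4, 0). Substituting into each constraint, equality holds for C4 and C5; the remaining constraints have slack.

C4 and C5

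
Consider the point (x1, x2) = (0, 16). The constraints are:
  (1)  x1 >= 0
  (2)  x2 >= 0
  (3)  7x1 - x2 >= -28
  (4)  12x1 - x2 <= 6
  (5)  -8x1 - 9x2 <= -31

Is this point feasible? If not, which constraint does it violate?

feasible

(1): 0 ≥ 0 ✓
(2): 16 ≥ 0 ✓
(3): -16 ≥ -28 ✓
(4): -16 ≤ 6 ✓
(5): -144 ≤ -31 ✓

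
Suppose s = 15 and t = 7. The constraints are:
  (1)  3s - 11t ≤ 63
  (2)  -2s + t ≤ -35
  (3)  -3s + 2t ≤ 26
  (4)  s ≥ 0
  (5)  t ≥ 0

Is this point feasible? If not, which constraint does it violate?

Constraint (2): -2s + t = -23, which is not ≤ -35. All other constraints are satisfied.

not feasible — violates (2)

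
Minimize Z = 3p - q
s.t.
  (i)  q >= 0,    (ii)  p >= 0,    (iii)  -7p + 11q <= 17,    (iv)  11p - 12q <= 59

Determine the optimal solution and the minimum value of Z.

Extreme points and Z = 3p - q:
  (0, 0) → Z = 0
  (59/11, 0) → Z = 177/11
  (0, 17/11) → Z = -17/11
  (853/37, 600/37) → Z = 1959/37

p = 0, q = 17/11, minimum Z = -17/11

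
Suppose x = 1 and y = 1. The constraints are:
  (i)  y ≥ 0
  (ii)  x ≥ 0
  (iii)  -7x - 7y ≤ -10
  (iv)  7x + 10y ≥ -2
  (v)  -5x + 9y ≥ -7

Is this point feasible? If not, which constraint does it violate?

feasible

(i): 1 ≥ 0 ✓
(ii): 1 ≥ 0 ✓
(iii): -14 ≤ -10 ✓
(iv): 17 ≥ -2 ✓
(v): 4 ≥ -7 ✓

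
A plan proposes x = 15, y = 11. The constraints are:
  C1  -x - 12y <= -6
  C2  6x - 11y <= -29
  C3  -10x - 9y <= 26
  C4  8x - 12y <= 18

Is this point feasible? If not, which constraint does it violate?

feasible

C1: -147 ≤ -6 ✓
C2: -31 ≤ -29 ✓
C3: -249 ≤ 26 ✓
C4: -12 ≤ 18 ✓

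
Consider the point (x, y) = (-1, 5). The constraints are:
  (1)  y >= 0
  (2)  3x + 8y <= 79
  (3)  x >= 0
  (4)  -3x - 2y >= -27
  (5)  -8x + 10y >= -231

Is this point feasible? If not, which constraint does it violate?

not feasible — violates (3)

Constraint (3): x = -1, which is not ≥ 0. All other constraints are satisfied.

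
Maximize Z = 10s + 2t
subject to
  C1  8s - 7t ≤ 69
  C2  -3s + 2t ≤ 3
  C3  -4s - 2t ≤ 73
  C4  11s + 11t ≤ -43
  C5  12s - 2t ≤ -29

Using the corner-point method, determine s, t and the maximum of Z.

At the optimal vertex, -3s + 2t = 3 and 12s - 2t = -29.
Solving simultaneously gives s = -26/9, t = -17/6.

s = -26/9, t = -17/6, maximum Z = -311/9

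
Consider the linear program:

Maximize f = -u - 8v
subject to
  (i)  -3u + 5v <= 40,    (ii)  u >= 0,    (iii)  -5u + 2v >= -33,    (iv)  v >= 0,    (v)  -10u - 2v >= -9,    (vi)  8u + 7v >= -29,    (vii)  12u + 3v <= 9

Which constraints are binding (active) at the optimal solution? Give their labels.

Corner points and f = -u - 8v:
  (0, 0) → f = 0
  (0, 3) → f = -24
  (3/4, 0) → f = -3/4

The maximum is at (0, 0). Substituting into each constraint, equality holds for (ii) and (iv); the remaining constraints have slack.

(ii) and (iv)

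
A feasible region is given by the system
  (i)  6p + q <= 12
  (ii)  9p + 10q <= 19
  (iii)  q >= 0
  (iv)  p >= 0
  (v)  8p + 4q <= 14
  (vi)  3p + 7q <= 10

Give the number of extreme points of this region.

Intersecting each pair of boundary lines and keeping only the points that satisfy every inequality leaves:
  (16/11, 13/22)
  (1, 1)
  (0, 0)
  (7/4, 0)
  (0, 10/7)

5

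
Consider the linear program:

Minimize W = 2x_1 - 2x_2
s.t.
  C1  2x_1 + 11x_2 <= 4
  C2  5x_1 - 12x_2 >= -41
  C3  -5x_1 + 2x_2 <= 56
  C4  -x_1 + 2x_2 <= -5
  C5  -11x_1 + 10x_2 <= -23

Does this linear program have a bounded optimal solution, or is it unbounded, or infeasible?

Vertices and W = 2x_1 - 2x_2:
  (21/5, -2/5) → W = 46/5
  (-303/14, -731/28) → W = 125/14
  (-1/3, -8/3) → W = 14/3
The feasible region has finitely many vertices and no improving ray; the minimum is 14/3 at (-1/3, -8/3).

bounded optimum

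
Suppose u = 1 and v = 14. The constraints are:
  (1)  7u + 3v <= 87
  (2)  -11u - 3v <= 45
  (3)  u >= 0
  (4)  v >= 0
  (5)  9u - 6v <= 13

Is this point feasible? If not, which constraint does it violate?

feasible

(1): 49 ≤ 87 ✓
(2): -53 ≤ 45 ✓
(3): 1 ≥ 0 ✓
(4): 14 ≥ 0 ✓
(5): -75 ≤ 13 ✓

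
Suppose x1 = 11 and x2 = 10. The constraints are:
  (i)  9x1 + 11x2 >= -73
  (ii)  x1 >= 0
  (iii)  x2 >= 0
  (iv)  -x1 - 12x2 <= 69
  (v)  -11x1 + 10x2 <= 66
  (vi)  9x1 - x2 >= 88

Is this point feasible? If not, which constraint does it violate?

(i): 209 ≥ -73 ✓
(ii): 11 ≥ 0 ✓
(iii): 10 ≥ 0 ✓
(iv): -131 ≤ 69 ✓
(v): -21 ≤ 66 ✓
(vi): 89 ≥ 88 ✓

feasible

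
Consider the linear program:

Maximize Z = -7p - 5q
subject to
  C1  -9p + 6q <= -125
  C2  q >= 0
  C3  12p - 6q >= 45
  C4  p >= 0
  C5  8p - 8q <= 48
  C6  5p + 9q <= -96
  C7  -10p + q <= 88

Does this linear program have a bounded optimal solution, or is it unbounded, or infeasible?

infeasible

The boundaries -9p + 6q = -125 and 8p - 8q = 48 meet at (89/3, 71/3), but that point violates 5p + 9q ≤ -96. Every candidate vertex is excluded by some other constraint, so the feasible region is empty.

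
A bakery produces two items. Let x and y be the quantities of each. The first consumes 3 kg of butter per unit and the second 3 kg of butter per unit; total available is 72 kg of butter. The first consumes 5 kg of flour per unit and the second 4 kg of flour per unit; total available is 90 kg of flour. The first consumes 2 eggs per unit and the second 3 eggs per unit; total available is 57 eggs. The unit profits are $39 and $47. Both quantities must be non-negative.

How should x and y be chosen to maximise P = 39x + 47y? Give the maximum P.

Extreme points and P = 39x + 47y:
  (0, 0) → P = 0
  (0, 19) → P = 893
  (18, 0) → P = 702
  (6, 15) → P = 939

The optimum lies where 5x + 4y = 90 and 2x + 3y = 57.
Solving simultaneously gives x = 6, y = 15.

x = 6, y = 15, maximum P = 939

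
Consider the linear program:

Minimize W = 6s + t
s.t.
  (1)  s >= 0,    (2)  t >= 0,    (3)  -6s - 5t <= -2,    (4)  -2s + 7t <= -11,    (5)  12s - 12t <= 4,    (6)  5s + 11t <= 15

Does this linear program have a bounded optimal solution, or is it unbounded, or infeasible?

The boundaries s = 0 and -6s - 5t = -2 meet at (0, 2/5), but that point violates -2s + 7t ≤ -11. Every candidate vertex is excluded by some other constraint, so the feasible region is empty.

infeasible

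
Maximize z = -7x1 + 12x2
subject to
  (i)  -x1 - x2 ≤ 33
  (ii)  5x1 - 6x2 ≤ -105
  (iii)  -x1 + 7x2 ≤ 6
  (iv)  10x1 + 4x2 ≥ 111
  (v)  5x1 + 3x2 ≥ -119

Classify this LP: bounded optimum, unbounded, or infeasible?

infeasible

The boundaries -x1 - x2 = 33 and 10x1 + 4x2 = 111 meet at (81/2, -147/2), but that point violates 5x1 - 6x2 ≤ -105. Every candidate vertex is excluded by some other constraint, so the feasible region is empty.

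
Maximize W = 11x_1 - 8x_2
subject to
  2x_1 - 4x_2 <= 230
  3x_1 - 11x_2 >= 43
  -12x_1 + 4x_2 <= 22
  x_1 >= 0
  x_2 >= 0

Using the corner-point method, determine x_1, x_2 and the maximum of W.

x_1 = 1179/5, x_2 = 302/5, maximum W = 10553/5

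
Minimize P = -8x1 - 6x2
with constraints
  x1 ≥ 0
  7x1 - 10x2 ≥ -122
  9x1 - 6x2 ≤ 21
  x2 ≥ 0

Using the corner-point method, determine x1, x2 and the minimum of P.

Corner points and P = -8x1 - 6x2:
  (0, 61/5) → P = -366/5
  (0, 0) → P = 0
  (157/8, 415/16) → P = -2501/8
  (7/3, 0) → P = -56/3

The binding constraints are 7x1 - 10x2 = -122 and 9x1 - 6x2 = 21.
Solving simultaneously gives x1 = 157/8, x2 = 415/16.

x1 = 157/8, x2 = 415/16, minimum P = -2501/8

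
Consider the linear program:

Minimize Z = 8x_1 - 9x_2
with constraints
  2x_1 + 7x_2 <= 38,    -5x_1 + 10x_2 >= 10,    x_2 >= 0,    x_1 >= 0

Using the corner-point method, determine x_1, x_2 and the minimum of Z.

x_1 = 0, x_2 = 38/7, minimum Z = -342/7

Feasible corners and Z = 8x_1 - 9x_2:
  (62/11, 42/11) → Z = 118/11
  (0, 38/7) → Z = -342/7
  (0, 1) → Z = -9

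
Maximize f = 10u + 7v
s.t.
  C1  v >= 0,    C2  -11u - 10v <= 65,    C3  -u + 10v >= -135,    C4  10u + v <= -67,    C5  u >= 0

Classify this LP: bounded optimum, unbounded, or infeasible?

The boundaries v = 0 and -u + 10v = -135 meet at (135, 0), but that point violates 10u + v ≤ -67. Every candidate vertex is excluded by some other constraint, so the feasible region is empty.

infeasible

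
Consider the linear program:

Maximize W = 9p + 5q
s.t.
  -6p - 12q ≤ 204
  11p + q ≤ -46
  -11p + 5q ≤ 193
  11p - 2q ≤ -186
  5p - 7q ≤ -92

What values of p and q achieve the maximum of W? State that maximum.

p = -544/33, q = 7/3, maximum W = -4511/33

Vertices and W = 9p + 5q:
  (-544/33, 7/3) → W = -4511/33
  (-891/52, 47/52) → W = -1946/13
  (-1118/67, 82/67) → W = -9652/67

The optimum lies where -11p + 5q = 193 and 11p - 2q = -186.
Solving simultaneously gives p = -544/33, q = 7/3.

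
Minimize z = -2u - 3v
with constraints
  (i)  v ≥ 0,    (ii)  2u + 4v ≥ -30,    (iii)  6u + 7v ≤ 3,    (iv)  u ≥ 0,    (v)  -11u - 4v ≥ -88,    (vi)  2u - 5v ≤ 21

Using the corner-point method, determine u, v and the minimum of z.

u = 0, v = 3/7, minimum z = -9/7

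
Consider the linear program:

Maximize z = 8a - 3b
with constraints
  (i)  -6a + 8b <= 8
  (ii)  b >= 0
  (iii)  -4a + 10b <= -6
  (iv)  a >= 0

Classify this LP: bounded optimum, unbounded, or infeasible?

unbounded

From the feasible point (3/2, 0), moving in the direction (10, 4) keeps every constraint satisfied while z increases without bound.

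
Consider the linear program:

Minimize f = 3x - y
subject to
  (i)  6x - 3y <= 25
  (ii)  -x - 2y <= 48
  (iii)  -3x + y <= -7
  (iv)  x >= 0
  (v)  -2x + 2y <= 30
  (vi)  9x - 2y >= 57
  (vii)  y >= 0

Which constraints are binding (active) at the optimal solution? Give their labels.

Feasible corners and f = 3x - y:
  (70/3, 115/3) → f = 95/3
  (121/15, 39/5) → f = 82/5
  (87/7, 192/7) → f = 69/7

The minimum is at (87/7, 192/7). Substituting into each constraint, equality holds for (v) and (vi); the remaining constraints have slack.

(v) and (vi)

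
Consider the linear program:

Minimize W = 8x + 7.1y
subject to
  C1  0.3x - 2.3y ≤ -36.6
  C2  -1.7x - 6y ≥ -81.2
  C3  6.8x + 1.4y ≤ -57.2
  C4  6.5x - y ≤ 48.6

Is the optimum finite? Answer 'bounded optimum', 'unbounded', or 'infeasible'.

unbounded

From the feasible point (-9140/803, 11586/803), moving in the direction (-2.3, -0.3) keeps every constraint satisfied while W decreases without bound.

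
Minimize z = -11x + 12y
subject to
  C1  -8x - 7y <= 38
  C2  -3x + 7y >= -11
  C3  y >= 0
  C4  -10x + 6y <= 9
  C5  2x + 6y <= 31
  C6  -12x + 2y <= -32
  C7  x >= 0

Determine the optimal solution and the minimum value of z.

Corner points and z = -11x + 12y:
  (11/3, 0) → z = -121/3
  (283/32, 71/32) → z = -2261/32
  (8/3, 0) → z = -88/3
  (127/38, 77/19) → z = 451/38

At the optimal vertex, -3x + 7y = -11 and 2x + 6y = 31.
Solving simultaneously gives x = 283/32, y = 71/32.

x = 283/32, y = 71/32, minimum z = -2261/32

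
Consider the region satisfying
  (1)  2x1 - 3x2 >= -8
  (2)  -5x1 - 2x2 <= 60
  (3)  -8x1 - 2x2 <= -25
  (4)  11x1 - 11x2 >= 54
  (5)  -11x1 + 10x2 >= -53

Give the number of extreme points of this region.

Of the 10 pairwise boundary intersections, those satisfying every inequality are:
  (383/110, -157/110)
  (178/51, -149/102)
  (43/11, -1)

3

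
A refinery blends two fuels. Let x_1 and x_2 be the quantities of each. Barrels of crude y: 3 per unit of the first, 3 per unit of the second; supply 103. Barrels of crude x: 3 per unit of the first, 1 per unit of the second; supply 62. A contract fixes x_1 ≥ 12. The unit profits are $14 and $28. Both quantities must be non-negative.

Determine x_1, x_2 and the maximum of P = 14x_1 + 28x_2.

Feasible corners and P = 14x_1 + 28x_2:
  (62/3, 0) → P = 868/3
  (12, 0) → P = 168
  (83/6, 41/2) → P = 2303/3
  (12, 67/3) → P = 2380/3

At the optimal vertex, 3x_1 + 3x_2 = 103 and x_1 = 12.
Solving simultaneously gives x_1 = 12, x_2 = 67/3.

x_1 = 12, x_2 = 67/3, maximum P = 2380/3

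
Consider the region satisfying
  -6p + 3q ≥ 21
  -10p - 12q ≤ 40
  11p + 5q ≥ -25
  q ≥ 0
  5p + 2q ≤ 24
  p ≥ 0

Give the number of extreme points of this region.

3

Intersecting each pair of boundary lines and keeping only the points that satisfy every inequality leaves:
  (10/9, 83/9)
  (0, 7)
  (0, 12)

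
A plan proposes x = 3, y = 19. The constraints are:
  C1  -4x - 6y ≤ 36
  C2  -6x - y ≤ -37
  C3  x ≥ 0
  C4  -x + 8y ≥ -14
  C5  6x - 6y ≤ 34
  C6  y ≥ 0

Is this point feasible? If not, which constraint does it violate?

C1: -126 ≤ 36 ✓
C2: -37 ≤ -37 ✓
C3: 3 ≥ 0 ✓
C4: 149 ≥ -14 ✓
C5: -96 ≤ 34 ✓
C6: 19 ≥ 0 ✓

feasible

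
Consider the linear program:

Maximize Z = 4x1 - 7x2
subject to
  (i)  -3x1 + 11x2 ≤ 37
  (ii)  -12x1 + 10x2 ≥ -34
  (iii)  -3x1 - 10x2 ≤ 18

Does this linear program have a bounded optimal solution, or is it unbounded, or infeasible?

bounded optimum

Corner points and Z = 4x1 - 7x2:
  (124/17, 91/17) → Z = -141/17
  (-568/63, 19/21) → Z = -2671/63
  (16/15, -53/25) → Z = 1433/75
The feasible region has finitely many vertices and no improving ray; the maximum is 1433/75 at (16/15, -53/25).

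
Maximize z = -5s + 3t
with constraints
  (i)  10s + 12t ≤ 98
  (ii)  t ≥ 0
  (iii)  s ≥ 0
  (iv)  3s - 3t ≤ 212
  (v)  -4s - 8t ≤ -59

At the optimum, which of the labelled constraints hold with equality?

Extreme points and z = -5s + 3t:
  (0, 49/6) → z = 49/2
  (19/8, 99/16) → z = 107/16
  (0, 59/8) → z = 177/8

The maximum is at (0, 49/6). Substituting into each constraint, equality holds for (i) and (iii); the remaining constraints have slack.

(i) and (iii)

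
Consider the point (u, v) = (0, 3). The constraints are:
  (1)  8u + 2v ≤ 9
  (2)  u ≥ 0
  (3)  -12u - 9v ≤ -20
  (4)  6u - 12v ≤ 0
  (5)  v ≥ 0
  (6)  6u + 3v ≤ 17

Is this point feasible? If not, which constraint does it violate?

(1): 6 ≤ 9 ✓
(2): 0 ≥ 0 ✓
(3): -27 ≤ -20 ✓
(4): -36 ≤ 0 ✓
(5): 3 ≥ 0 ✓
(6): 9 ≤ 17 ✓

feasible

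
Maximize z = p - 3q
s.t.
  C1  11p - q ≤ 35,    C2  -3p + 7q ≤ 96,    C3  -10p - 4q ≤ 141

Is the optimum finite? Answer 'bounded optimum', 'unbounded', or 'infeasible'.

bounded optimum

Vertices and z = p - 3q:
  (341/74, 1161/74) → z = -1571/37
  (-1/54, -1901/54) → z = 2851/27
  (-1371/82, 537/82) → z = -1491/41
The feasible region has finitely many vertices and no improving ray; the maximum is 2851/27 at (-1/54, -1901/54).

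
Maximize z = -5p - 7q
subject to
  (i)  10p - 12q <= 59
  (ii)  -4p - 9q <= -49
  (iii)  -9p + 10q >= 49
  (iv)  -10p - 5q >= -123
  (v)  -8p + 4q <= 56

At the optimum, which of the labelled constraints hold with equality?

(ii) and (v)

Vertices and z = -5p - 7q:
  (49/121, 637/121) → z = -4704/121
  (-7/2, 7) → z = -63/2
  (197/29, 1597/145) → z = -16104/145
  (53/20, 193/10) → z = -2967/20

The maximum is at (-7/2, 7). Substituting into each constraint, equality holds for (ii) and (v); the remaining constraints have slack.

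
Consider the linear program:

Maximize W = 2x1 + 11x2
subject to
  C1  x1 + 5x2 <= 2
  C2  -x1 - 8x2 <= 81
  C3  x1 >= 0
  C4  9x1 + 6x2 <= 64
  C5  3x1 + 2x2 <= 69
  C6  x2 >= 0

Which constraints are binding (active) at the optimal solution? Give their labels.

C1 and C3

Extreme points and W = 2x1 + 11x2:
  (0, 2/5) → W = 22/5
  (2, 0) → W = 4
  (0, 0) → W = 0

The maximum is at (0, 2/5). Substituting into each constraint, equality holds for C1 and C3; the remaining constraints have slack.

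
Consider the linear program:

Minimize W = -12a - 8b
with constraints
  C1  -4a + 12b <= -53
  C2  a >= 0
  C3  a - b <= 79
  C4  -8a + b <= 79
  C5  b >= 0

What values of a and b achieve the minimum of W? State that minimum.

Corner points and W = -12a - 8b:
  (895/8, 263/8) → W = -3211/2
  (53/4, 0) → W = -159
  (79, 0) → W = -948

a = 895/8, b = 263/8, minimum W = -3211/2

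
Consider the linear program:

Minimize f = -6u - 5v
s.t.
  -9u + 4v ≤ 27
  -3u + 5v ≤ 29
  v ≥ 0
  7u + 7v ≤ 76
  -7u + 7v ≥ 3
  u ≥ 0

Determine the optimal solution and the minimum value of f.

u = 73/14, v = 79/14, minimum f = -119/2

Extreme points and f = -6u - 5v:
  (177/56, 431/56) → f = -3217/56
  (0, 29/5) → f = -29
  (73/14, 79/14) → f = -119/2
  (0, 3/7) → f = -15/7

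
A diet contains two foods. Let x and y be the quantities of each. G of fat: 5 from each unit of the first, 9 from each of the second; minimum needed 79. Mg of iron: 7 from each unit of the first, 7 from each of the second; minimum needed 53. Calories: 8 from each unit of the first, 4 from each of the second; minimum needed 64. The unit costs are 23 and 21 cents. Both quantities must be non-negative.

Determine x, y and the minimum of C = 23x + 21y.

x = 5, y = 6, minimum C = 241

Extreme points and C = 23x + 21y:
  (0, 16) → C = 336
  (79/5, 0) → C = 1817/5
  (5, 6) → C = 241
The feasible region is unbounded (it extends along (0, 1), (1, 0)), but C strictly increases along every unbounded feasible direction, so there is no improving ray and the minimum is attained at a vertex.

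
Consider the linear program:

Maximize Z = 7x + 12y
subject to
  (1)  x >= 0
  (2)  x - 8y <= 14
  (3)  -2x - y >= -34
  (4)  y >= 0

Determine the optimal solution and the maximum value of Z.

Vertices and Z = 7x + 12y:
  (0, 34) → Z = 408
  (0, 0) → Z = 0
  (286/17, 6/17) → Z = 122
  (14, 0) → Z = 98

The binding constraints are x = 0 and -2x - y = -34.
Solving simultaneously gives x = 0, y = 34.

x = 0, y = 34, maximum Z = 408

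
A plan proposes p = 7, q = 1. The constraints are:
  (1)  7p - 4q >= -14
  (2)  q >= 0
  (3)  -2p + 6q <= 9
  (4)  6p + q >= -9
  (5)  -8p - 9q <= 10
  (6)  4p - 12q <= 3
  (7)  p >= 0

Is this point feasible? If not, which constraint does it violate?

not feasible — violates (6)

Constraint (6): 4p - 12q = 16, which is not ≤ 3. All other constraints are satisfied.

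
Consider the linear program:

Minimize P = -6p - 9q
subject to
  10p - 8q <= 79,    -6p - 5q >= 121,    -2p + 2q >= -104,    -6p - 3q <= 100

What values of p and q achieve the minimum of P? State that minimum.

p = -137/12, q = -21/2, minimum P = 163

At the optimal vertex, -6p - 5q = 121 and -6p - 3q = 100.
Solving simultaneously gives p = -137/12, q = -21/2.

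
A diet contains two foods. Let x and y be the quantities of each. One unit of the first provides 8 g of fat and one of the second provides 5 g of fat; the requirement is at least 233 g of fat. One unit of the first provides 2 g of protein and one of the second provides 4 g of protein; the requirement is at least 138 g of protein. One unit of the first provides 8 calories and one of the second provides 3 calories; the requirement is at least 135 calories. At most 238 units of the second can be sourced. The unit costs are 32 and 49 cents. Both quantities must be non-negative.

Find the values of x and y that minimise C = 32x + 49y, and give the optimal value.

Corner points and C = 32x + 49y:
  (0, 233/5) → C = 11417/5
  (0, 238) → C = 11662
  (69, 0) → C = 2208
  (11, 29) → C = 1773
The feasible region is unbounded (it extends along (1, 0)), but C strictly increases along every unbounded feasible direction, so there is no improving ray and the minimum is attained at a vertex.

x = 11, y = 29, minimum C = 1773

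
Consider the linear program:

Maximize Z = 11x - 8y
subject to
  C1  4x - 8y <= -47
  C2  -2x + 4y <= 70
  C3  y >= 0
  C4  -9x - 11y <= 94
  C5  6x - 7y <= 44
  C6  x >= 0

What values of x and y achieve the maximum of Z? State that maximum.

x = 333/5, y = 254/5, maximum Z = 1631/5

Vertices and Z = 11x - 8y:
  (681/20, 229/10) → Z = 3827/20
  (0, 47/8) → Z = -47
  (333/5, 254/5) → Z = 1631/5
  (0, 35/2) → Z = -140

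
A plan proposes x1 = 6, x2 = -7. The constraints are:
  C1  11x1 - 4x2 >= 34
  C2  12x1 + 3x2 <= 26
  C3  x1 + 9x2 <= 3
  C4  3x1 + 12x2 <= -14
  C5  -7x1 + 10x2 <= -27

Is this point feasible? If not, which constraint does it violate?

Constraint C2: 12x1 + 3x2 = 51, which is not ≤ 26. All other constraints are satisfied.

not feasible — violates C2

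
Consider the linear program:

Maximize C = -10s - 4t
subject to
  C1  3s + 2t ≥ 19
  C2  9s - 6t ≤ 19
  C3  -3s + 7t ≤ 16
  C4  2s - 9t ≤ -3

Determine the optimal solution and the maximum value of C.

s = 101/27, t = 35/9, maximum C = -1430/27

Vertices and C = -10s - 4t:
  (38/9, 19/6) → C = -494/9
  (101/27, 35/9) → C = -1430/27
  (229/45, 67/15) → C = -3094/45

At the optimal vertex, 3s + 2t = 19 and -3s + 7t = 16.
Solving simultaneously gives s = 101/27, t = 35/9.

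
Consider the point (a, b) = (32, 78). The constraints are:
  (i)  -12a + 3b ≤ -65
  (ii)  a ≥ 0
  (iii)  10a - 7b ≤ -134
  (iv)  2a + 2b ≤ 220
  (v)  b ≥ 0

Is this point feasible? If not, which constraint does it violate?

(i): -150 ≤ -65 ✓
(ii): 32 ≥ 0 ✓
(iii): -226 ≤ -134 ✓
(iv): 220 ≤ 220 ✓
(v): 78 ≥ 0 ✓

feasible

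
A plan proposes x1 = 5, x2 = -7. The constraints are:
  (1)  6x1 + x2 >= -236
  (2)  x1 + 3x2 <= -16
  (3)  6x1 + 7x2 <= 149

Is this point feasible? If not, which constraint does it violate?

feasible

(1): 23 ≥ -236 ✓
(2): -16 ≤ -16 ✓
(3): -19 ≤ 149 ✓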